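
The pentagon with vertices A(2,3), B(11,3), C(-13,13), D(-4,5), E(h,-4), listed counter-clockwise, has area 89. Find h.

-6

The doubled signed area Σ (x_i y_{i+1} − x_{i+1} y_i) is linear in h.
With h=0 it equals 166; the coefficient of h is -2 (from the two edges through E).
So -2·h + 166 = 2·89 = 178 ⇒ h = -6.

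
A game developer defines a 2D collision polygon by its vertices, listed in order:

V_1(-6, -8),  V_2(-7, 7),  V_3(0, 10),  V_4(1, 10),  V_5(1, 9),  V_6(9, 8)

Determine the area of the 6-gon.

138

Apply the surveyor's formula: 2A = Σ (x_i·y_{i+1} − x_{i+1}·y_i), indices taken mod 6.
Σ = (-98) + (-70) + (-10) + (-1) + (-73) + (-24) = -276
Area = |Σ|/2 = 138.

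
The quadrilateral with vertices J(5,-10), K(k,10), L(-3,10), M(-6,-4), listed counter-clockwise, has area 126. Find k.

1

Write out the shoelace sum; only the two edges meeting at K involve k:
2·Area = [(5·10 − k·(-10)) + (k·10 − (-3)·10)] + 152
       = 20·k + 232 = 252
⇒ k = 1.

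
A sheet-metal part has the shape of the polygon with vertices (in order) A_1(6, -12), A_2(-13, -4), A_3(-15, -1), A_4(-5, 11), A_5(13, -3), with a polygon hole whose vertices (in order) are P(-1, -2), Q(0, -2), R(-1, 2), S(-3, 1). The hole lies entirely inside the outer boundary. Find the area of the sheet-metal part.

325.5

Outer boundary:
Cross-terms: -180, -47, -170, -128, -138  ⇒  Σ = -663
Area = |Σ|/2 = 331.5.
Hole:
Apply the shoelace formula: 2A = Σ (x_i·y_{i+1} − x_{i+1}·y_i), indices taken mod 4.
Σ = (2) + (-2) + (5) + (7) = 12
Area = |Σ|/2 = 6.
Net area = 331.5 − 6 = 325.5.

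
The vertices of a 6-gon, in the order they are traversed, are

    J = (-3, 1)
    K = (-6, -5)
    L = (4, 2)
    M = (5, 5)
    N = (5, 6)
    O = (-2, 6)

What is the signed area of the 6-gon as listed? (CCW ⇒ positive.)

Apply the shoelace formula: 2A = Σ (x_i·y_{i+1} − x_{i+1}·y_i), indices taken mod 6.
Σ = (21) + (8) + (10) + (5) + (42) + (16) = 102
Signed area = Σ/2 = 51 (positive ⇒ counter-clockwise traversal).

51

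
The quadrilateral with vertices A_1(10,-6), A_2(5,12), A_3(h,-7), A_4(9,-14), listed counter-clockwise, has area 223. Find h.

Write out the shoelace sum; only the two edges meeting at A_3 involve h:
2·Area = [(5·(-7) − h·12) + (h·(-14) − 9·(-7))] + 236
       = -26·h + 264 = 446
⇒ h = -7.

-7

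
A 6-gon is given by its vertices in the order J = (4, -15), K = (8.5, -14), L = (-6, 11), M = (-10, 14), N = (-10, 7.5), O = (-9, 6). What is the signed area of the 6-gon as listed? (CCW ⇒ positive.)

145.25

Apply Gauss's area formula: 2A = Σ (x_i·y_{i+1} − x_{i+1}·y_i), indices taken mod 6.
Σ = (71.5) + (9.5) + (26) + (65) + (7.5) + (111) = 290.5
Signed area = Σ/2 = 145.25 (positive ⇒ counter-clockwise traversal).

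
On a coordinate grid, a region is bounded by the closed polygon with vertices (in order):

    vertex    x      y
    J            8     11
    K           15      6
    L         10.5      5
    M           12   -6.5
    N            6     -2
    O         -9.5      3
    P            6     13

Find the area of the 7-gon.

199.375

Apply the shoelace formula: 2A = Σ (x_i·y_{i+1} − x_{i+1}·y_i), indices taken mod 7.
J→K: (8)(6) − (15)(11) = -117
K→L: (15)(5) − (10.5)(6) = 12
L→M: (10.5)(-6.5) − (12)(5) = -128.25
M→N: (12)(-2) − (6)(-6.5) = 15
N→O: (6)(3) − (-9.5)(-2) = -1
O→P: (-9.5)(13) − (6)(3) = -141.5
P→J: (6)(11) − (8)(13) = -38
Σ = -398.75
Area = |Σ|/2 = 199.375.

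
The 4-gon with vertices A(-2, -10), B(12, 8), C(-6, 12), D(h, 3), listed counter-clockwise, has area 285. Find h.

The doubled signed area Σ (x_i y_{i+1} − x_{i+1} y_i) is linear in h.
With h=0 it equals 284; the coefficient of h is -22 (from the two edges through D).
So -22·h + 284 = 2·285 = 570 ⇒ h = -13.

-13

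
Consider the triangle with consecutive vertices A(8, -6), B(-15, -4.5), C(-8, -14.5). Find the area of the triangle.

Apply the shoelace formula: 2A = Σ (x_i·y_{i+1} − x_{i+1}·y_i), indices taken mod 3.
Cross-terms: -126, 181.5, 164  ⇒  Σ = 219.5
Area = |Σ|/2 = 109.75.

109.75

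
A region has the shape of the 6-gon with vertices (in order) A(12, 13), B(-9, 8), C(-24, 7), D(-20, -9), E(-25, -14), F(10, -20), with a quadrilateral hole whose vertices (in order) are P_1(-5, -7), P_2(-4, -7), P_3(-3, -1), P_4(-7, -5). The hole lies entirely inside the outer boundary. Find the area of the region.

Outer boundary:
Apply the shoelace formula: 2A = Σ (x_i·y_{i+1} − x_{i+1}·y_i), indices taken mod 6.
Σ = (213) + (129) + (356) + (55) + (640) + (370) = 1763
Area = |Σ|/2 = 881.5.
Hole:
Apply Gauss's area formula: 2A = Σ (x_i·y_{i+1} − x_{i+1}·y_i), indices taken mod 4.
Cross-terms: 7, -17, 8, 24  ⇒  Σ = 22
Area = |Σ|/2 = 11.
Net area = 881.5 − 11 = 870.5.

870.5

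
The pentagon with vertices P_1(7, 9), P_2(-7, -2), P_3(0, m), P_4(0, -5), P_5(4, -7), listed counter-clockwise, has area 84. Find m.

-2

Write out the shoelace sum; only the two edges meeting at P_3 involve m:
2·Area = [((-7)·m − 0·(-2)) + (0·(-5) − 0·m)] + 154
       = -7·m + 154 = 168
⇒ m = -2.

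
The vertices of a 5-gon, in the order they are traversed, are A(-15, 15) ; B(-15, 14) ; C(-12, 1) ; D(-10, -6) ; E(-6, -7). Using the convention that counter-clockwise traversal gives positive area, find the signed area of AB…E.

44.5

Σ = (15) + (153) + (82) + (34) + (-195) = 89
Signed area = Σ/2 = 44.5 (positive ⇒ counter-clockwise traversal).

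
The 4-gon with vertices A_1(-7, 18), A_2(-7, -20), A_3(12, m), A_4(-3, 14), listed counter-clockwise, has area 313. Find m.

The doubled signed area Σ (x_i y_{i+1} − x_{i+1} y_i) is linear in m.
With m=0 it equals 718; the coefficient of m is -4 (from the two edges through A_3).
So -4·m + 718 = 2·313 = 626 ⇒ m = 23.

23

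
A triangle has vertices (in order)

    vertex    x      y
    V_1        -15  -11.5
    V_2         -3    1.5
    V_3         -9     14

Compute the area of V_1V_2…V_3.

114

Apply the surveyor's formula: 2A = Σ (x_i·y_{i+1} − x_{i+1}·y_i), indices taken mod 3.
V_1→V_2: (-15)(1.5) − (-3)(-11.5) = -57
V_2→V_3: (-3)(14) − (-9)(1.5) = -28.5
V_3→V_1: (-9)(-11.5) − (-15)(14) = 313.5
Σ = 228
Area = |Σ|/2 = 114.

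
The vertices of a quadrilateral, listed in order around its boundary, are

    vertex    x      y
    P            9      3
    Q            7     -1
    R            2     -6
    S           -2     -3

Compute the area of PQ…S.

33.5

Apply the shoelace formula: 2A = Σ (x_i·y_{i+1} − x_{i+1}·y_i), indices taken mod 4.
Cross-terms: -30, -40, -18, 21  ⇒  Σ = -67
Area = |Σ|/2 = 33.5.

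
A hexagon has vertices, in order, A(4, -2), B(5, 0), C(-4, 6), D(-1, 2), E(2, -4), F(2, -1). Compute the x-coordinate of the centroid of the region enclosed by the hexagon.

7/6

Apply the shoelace formula. First the cross-terms c_i = x_i·y_{i+1} − x_{i+1}·y_i:
  10, 30, -2, 0, 6, 0  ⇒  2A = 44, A = 22.
Then Σ (x_i + x_{i+1})·c_i = 154, so x̄ = 154 / (6·22) = 7/6.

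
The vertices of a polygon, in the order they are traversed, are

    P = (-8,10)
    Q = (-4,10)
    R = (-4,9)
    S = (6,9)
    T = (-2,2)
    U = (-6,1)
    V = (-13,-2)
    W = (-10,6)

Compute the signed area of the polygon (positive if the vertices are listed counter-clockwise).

Apply the shoelace formula: 2A = Σ (x_i·y_{i+1} − x_{i+1}·y_i), indices taken mod 8.
Σ = (-40) + (4) + (-90) + (30) + (10) + (25) + (-98) + (-52) = -211
Signed area = Σ/2 = -105.5 (negative ⇒ clockwise traversal).

-105.5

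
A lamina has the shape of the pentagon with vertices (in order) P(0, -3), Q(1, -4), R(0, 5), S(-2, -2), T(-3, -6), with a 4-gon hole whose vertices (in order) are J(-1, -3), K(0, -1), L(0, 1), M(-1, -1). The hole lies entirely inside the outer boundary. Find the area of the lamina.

14.5

Outer boundary:
Apply the shoelace formula: 2A = Σ (x_i·y_{i+1} − x_{i+1}·y_i), indices taken mod 5.
Σ = (3) + (5) + (10) + (6) + (9) = 33
Area = |Σ|/2 = 16.5.
Hole:
Apply Gauss's area formula: 2A = Σ (x_i·y_{i+1} − x_{i+1}·y_i), indices taken mod 4.
Cross-terms: 1, 0, 1, 2  ⇒  Σ = 4
Area = |Σ|/2 = 2.
Net area = 16.5 − 2 = 14.5.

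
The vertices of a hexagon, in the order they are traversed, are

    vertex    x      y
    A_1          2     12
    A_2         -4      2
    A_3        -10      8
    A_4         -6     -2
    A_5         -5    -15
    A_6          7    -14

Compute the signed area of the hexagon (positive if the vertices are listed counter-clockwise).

Apply Gauss's area formula: 2A = Σ (x_i·y_{i+1} − x_{i+1}·y_i), indices taken mod 6.
Cross-terms: 52, -12, 68, 80, 175, 112  ⇒  Σ = 475
Signed area = Σ/2 = 237.5 (positive ⇒ counter-clockwise traversal).

237.5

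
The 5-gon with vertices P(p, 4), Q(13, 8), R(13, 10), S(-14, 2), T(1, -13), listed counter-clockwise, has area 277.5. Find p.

The doubled signed area Σ (x_i y_{i+1} − x_{i+1} y_i) is linear in p.
With p=0 it equals 324; the coefficient of p is 21 (from the two edges through P).
So 21·p + 324 = 2·277.5 = 555 ⇒ p = 11.

11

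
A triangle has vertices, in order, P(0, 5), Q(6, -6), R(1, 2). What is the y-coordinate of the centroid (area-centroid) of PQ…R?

1/3

Apply the shoelace (surveyor's) formula. First the cross-terms c_i = x_i·y_{i+1} − x_{i+1}·y_i:
  -30, 18, 5  ⇒  2A = -7, A = -3.5.
Then Σ (y_i + y_{i+1})·c_i = -7, so ȳ = -7 / (6·(-3.5)) = 1/3.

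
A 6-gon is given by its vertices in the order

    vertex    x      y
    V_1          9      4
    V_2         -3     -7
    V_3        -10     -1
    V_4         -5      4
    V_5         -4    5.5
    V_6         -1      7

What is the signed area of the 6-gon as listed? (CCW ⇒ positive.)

-132

Apply the shoelace formula: 2A = Σ (x_i·y_{i+1} − x_{i+1}·y_i), indices taken mod 6.
Σ = (-51) + (-67) + (-45) + (-11.5) + (-22.5) + (-67) = -264
Signed area = Σ/2 = -132 (negative ⇒ clockwise traversal).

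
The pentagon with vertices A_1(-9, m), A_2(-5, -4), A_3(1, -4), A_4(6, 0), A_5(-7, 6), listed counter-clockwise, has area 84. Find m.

Write out the shoelace sum; only the two edges meeting at A_1 involve m:
2·Area = [((-7)·m − (-9)·6) + ((-9)·(-4) − (-5)·m)] + 84
       = -2·m + 174 = 168
⇒ m = 3.

3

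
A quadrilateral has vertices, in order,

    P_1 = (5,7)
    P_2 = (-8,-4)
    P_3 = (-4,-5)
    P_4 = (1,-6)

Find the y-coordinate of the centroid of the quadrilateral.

-65/63

Apply the surveyor's formula. First the cross-terms c_i = x_i·y_{i+1} − x_{i+1}·y_i:
  36, 24, 29, 37  ⇒  2A = 126, A = 63.
Then Σ (y_i + y_{i+1})·c_i = -390, so ȳ = -390 / (6·63) = -65/63.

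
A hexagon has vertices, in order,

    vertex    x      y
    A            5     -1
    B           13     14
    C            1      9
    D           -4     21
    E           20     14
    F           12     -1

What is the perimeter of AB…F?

92

|AB| = √((8)² + (15)²) = √289 = 17
|BC| = √((-12)² + (-5)²) = √169 = 13
|CD| = √((-5)² + (12)²) = √169 = 13
|DE| = √((24)² + (-7)²) = √625 = 25
|EF| = √((-8)² + (-15)²) = √289 = 17
|FA| = √((-7)² + (0)²) = √49 = 7
Perimeter = 17 + 13 + 13 + 25 + 17 + 7 = 92.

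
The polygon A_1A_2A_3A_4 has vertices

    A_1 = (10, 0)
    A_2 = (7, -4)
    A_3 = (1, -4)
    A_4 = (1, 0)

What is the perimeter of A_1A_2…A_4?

|A_1A_2| = √((-3)² + (-4)²) = √25 = 5
|A_2A_3| = √((-6)² + (0)²) = √36 = 6
|A_3A_4| = √((0)² + (4)²) = √16 = 4
|A_4A_1| = √((9)² + (0)²) = √81 = 9
Perimeter = 5 + 6 + 4 + 9 = 24.

24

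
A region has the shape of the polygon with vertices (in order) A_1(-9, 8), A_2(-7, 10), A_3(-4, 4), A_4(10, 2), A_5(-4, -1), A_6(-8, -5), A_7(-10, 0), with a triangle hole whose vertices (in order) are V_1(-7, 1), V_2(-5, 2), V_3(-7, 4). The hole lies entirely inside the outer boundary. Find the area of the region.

92

Outer boundary:
Apply the shoelace formula: 2A = Σ (x_i·y_{i+1} − x_{i+1}·y_i), indices taken mod 7.
Σ = (-34) + (12) + (-48) + (-2) + (12) + (-50) + (-80) = -190
Area = |Σ|/2 = 95.
Hole:
Σ = (-9) + (-6) + (21) = 6
Area = |Σ|/2 = 3.
Net area = 95 − 3 = 92.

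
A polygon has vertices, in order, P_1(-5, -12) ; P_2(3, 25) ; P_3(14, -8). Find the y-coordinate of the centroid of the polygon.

Apply the surveyor's formula. First the cross-terms c_i = x_i·y_{i+1} − x_{i+1}·y_i:
  -89, -374, -208  ⇒  2A = -671, A = -335.5.
Then Σ (y_i + y_{i+1})·c_i = -3355, so ȳ = -3355 / (6·(-335.5)) = 5/3.

5/3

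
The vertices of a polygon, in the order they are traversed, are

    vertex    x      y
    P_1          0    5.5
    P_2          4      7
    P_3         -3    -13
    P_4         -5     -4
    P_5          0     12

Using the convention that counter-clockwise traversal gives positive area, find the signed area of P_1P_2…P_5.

Σ = (-22) + (-31) + (-53) + (-60) + (0) = -166
Signed area = Σ/2 = -83 (negative ⇒ clockwise traversal).

-83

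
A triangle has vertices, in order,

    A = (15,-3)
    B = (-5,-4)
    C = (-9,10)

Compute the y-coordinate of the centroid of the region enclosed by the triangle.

Apply the shoelace formula. First the cross-terms c_i = x_i·y_{i+1} − x_{i+1}·y_i:
  -75, -86, -123  ⇒  2A = -284, A = -142.
Then Σ (y_i + y_{i+1})·c_i = -852, so ȳ = -852 / (6·(-142)) = 1.

1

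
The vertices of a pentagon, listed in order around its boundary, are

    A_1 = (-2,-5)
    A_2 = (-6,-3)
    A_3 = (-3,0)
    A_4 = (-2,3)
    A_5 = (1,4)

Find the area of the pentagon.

25

Apply Gauss's area formula: 2A = Σ (x_i·y_{i+1} − x_{i+1}·y_i), indices taken mod 5.
Σ = (-24) + (-9) + (-9) + (-11) + (3) = -50
Area = |Σ|/2 = 25.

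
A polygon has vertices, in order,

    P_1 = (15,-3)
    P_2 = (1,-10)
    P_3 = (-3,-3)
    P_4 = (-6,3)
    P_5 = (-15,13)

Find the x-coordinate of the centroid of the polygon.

Apply the shoelace (surveyor's) formula. First the cross-terms c_i = x_i·y_{i+1} − x_{i+1}·y_i:
  -147, -33, -27, -33, -150  ⇒  2A = -390, A = -195.
Then Σ (x_i + x_{i+1})·c_i = -1350, so x̄ = -1350 / (6·(-195)) = 15/13.

15/13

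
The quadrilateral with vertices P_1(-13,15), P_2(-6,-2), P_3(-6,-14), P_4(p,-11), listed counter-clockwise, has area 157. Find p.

The doubled signed area Σ (x_i y_{i+1} − x_{i+1} y_i) is linear in p.
With p=0 it equals 111; the coefficient of p is 29 (from the two edges through P_4).
So 29·p + 111 = 2·157 = 314 ⇒ p = 7.

7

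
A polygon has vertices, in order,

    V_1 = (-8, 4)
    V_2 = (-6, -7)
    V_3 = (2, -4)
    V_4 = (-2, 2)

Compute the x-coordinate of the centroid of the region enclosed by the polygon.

-676/183

Apply the surveyor's formula. First the cross-terms c_i = x_i·y_{i+1} − x_{i+1}·y_i:
  80, 38, -4, 8  ⇒  2A = 122, A = 61.
Then Σ (x_i + x_{i+1})·c_i = -1352, so x̄ = -1352 / (6·61) = -676/183.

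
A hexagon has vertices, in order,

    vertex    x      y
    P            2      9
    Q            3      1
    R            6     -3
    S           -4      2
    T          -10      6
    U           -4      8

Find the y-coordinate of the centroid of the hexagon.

80/19

Apply the shoelace formula. First the cross-terms c_i = x_i·y_{i+1} − x_{i+1}·y_i:
  -25, -15, 0, -4, -56, -52  ⇒  2A = -152, A = -76.
Then Σ (y_i + y_{i+1})·c_i = -1920, so ȳ = -1920 / (6·(-76)) = 80/19.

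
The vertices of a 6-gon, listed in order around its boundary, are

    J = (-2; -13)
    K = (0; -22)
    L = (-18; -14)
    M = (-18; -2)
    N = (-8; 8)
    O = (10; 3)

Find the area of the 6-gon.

478

Apply the surveyor's formula: 2A = Σ (x_i·y_{i+1} − x_{i+1}·y_i), indices taken mod 6.
Σ = (44) + (-396) + (-216) + (-160) + (-104) + (-124) = -956
Area = |Σ|/2 = 478.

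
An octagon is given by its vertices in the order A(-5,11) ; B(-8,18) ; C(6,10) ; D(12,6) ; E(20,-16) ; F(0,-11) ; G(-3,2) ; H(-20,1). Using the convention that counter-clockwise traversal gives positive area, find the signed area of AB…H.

-508.5

Apply the shoelace (surveyor's) formula: 2A = Σ (x_i·y_{i+1} − x_{i+1}·y_i), indices taken mod 8.
Σ = (-2) + (-188) + (-84) + (-312) + (-220) + (-33) + (37) + (-215) = -1017
Signed area = Σ/2 = -508.5 (negative ⇒ clockwise traversal).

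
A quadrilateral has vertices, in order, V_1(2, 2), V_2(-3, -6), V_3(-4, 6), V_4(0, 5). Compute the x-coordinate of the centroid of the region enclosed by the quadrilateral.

-20/13

Apply the surveyor's formula. First the cross-terms c_i = x_i·y_{i+1} − x_{i+1}·y_i:
  -6, -42, -20, -10  ⇒  2A = -78, A = -39.
Then Σ (x_i + x_{i+1})·c_i = 360, so x̄ = 360 / (6·(-39)) = -20/13.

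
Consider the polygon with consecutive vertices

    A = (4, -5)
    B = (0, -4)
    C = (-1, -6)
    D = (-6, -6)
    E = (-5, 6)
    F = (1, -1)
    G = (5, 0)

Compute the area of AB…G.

Apply the shoelace formula: 2A = Σ (x_i·y_{i+1} − x_{i+1}·y_i), indices taken mod 7.
Σ = (-16) + (-4) + (-30) + (-66) + (-1) + (5) + (-25) = -137
Area = |Σ|/2 = 68.5.

68.5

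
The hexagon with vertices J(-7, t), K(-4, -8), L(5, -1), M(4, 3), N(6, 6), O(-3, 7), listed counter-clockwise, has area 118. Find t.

Write out the shoelace sum; only the two edges meeting at J involve t:
2·Area = [((-3)·t − (-7)·7) + ((-7)·(-8) − (-4)·t)] + 129
       = 1·t + 234 = 236
⇒ t = 2.

2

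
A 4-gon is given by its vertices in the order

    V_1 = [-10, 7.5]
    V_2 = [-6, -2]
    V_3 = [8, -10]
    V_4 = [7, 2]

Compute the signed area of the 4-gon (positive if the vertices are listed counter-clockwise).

Apply the shoelace formula: 2A = Σ (x_i·y_{i+1} − x_{i+1}·y_i), indices taken mod 4.
Σ = (65) + (76) + (86) + (72.5) = 299.5
Signed area = Σ/2 = 149.75 (positive ⇒ counter-clockwise traversal).

149.75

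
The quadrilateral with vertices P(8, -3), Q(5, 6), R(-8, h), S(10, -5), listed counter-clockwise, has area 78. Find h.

1

Write out the shoelace sum; only the two edges meeting at R involve h:
2·Area = [(5·h − (-8)·6) + ((-8)·(-5) − 10·h)] + 73
       = -5·h + 161 = 156
⇒ h = 1.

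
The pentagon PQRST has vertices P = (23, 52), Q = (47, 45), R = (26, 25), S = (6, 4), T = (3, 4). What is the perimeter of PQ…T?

|PQ| = √((24)² + (-7)²) = √625 = 25
|QR| = √((-21)² + (-20)²) = √841 = 29
|RS| = √((-20)² + (-21)²) = √841 = 29
|ST| = √((-3)² + (0)²) = √9 = 3
|TP| = √((20)² + (48)²) = √2704 = 52
Perimeter = 25 + 29 + 29 + 3 + 52 = 138.

138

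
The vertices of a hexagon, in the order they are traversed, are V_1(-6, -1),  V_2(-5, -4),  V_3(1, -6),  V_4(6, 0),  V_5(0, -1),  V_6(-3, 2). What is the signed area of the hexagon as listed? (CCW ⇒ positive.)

Σ = (19) + (34) + (36) + (-6) + (-3) + (15) = 95
Signed area = Σ/2 = 47.5 (positive ⇒ counter-clockwise traversal).

47.5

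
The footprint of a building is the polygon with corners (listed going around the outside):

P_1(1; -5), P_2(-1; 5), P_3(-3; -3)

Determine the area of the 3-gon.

18

Apply the surveyor's formula: 2A = Σ (x_i·y_{i+1} − x_{i+1}·y_i), indices taken mod 3.
Cross-terms: 0, 18, 18  ⇒  Σ = 36
Area = |Σ|/2 = 18.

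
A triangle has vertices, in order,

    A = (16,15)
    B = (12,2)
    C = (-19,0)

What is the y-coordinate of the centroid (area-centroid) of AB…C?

Apply the shoelace formula. First the cross-terms c_i = x_i·y_{i+1} − x_{i+1}·y_i:
  -148, 38, -285  ⇒  2A = -395, A = -197.5.
Then Σ (y_i + y_{i+1})·c_i = -6715, so ȳ = -6715 / (6·(-197.5)) = 17/3.

17/3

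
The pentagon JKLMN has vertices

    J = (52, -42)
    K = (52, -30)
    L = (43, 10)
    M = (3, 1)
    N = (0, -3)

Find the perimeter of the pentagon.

|JK| = √((0)² + (12)²) = √144 = 12
|KL| = √((-9)² + (40)²) = √1681 = 41
|LM| = √((-40)² + (-9)²) = √1681 = 41
|MN| = √((-3)² + (-4)²) = √25 = 5
|NJ| = √((52)² + (-39)²) = √4225 = 65
Perimeter = 12 + 41 + 41 + 5 + 65 = 164.

164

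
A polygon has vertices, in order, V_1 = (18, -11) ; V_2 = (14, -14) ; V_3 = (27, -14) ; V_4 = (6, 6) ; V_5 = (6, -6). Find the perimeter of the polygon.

|V_1V_2| = √((-4)² + (-3)²) = √25 = 5
|V_2V_3| = √((13)² + (0)²) = √169 = 13
|V_3V_4| = √((-21)² + (20)²) = √841 = 29
|V_4V_5| = √((0)² + (-12)²) = √144 = 12
|V_5V_1| = √((12)² + (-5)²) = √169 = 13
Perimeter = 5 + 13 + 29 + 12 + 13 = 72.

72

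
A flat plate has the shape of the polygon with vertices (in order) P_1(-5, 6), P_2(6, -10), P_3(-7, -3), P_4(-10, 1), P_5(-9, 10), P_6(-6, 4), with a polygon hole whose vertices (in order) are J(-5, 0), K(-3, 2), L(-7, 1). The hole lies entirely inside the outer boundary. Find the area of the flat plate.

94

Outer boundary:
P_1→P_2: (-5)(-10) − (6)(6) = 14
P_2→P_3: (6)(-3) − (-7)(-10) = -88
P_3→P_4: (-7)(1) − (-10)(-3) = -37
P_4→P_5: (-10)(10) − (-9)(1) = -91
P_5→P_6: (-9)(4) − (-6)(10) = 24
P_6→P_1: (-6)(6) − (-5)(4) = -16
Σ = -194
Area = |Σ|/2 = 97.
Hole:
Apply the shoelace formula: 2A = Σ (x_i·y_{i+1} − x_{i+1}·y_i), indices taken mod 3.
Cross-terms: -10, 11, 5  ⇒  Σ = 6
Area = |Σ|/2 = 3.
Net area = 97 − 3 = 94.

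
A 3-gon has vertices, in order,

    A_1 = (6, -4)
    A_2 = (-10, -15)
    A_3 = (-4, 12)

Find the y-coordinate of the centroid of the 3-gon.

-7/3

Apply the shoelace (surveyor's) formula. First the cross-terms c_i = x_i·y_{i+1} − x_{i+1}·y_i:
  -130, -180, -56  ⇒  2A = -366, A = -183.
Then Σ (y_i + y_{i+1})·c_i = 2562, so ȳ = 2562 / (6·(-183)) = -7/3.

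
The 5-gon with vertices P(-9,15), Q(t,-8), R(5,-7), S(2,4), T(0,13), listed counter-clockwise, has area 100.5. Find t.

4

Write out the shoelace sum; only the two edges meeting at Q involve t:
2·Area = [((-9)·(-8) − t·15) + (t·(-7) − 5·(-8))] + 177
       = -22·t + 289 = 201
⇒ t = 4.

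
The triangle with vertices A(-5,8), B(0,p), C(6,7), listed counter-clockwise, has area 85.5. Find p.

Write out the shoelace sum; only the two edges meeting at B involve p:
2·Area = [((-5)·p − 0·8) + (0·7 − 6·p)] + 83
       = -11·p + 83 = 171
⇒ p = -8.

-8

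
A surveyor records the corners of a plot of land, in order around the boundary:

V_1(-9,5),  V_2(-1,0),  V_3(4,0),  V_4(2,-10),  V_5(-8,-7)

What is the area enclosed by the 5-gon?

Apply Gauss's area formula: 2A = Σ (x_i·y_{i+1} − x_{i+1}·y_i), indices taken mod 5.
V_1→V_2: (-9)(0) − (-1)(5) = 5
V_2→V_3: (-1)(0) − (4)(0) = 0
V_3→V_4: (4)(-10) − (2)(0) = -40
V_4→V_5: (2)(-7) − (-8)(-10) = -94
V_5→V_1: (-8)(5) − (-9)(-7) = -103
Σ = -232
Area = |Σ|/2 = 116.

116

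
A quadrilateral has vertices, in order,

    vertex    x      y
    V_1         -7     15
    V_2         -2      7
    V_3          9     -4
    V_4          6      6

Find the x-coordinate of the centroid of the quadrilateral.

Apply Gauss's area formula. First the cross-terms c_i = x_i·y_{i+1} − x_{i+1}·y_i:
  -19, -55, 78, 132  ⇒  2A = 136, A = 68.
Then Σ (x_i + x_{i+1})·c_i = 824, so x̄ = 824 / (6·68) = 103/51.

103/51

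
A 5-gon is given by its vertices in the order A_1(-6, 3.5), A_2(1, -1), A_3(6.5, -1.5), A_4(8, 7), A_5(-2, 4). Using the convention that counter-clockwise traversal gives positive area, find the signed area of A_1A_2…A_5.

64

A_1→A_2: (-6)(-1) − (1)(3.5) = 2.5
A_2→A_3: (1)(-1.5) − (6.5)(-1) = 5
A_3→A_4: (6.5)(7) − (8)(-1.5) = 57.5
A_4→A_5: (8)(4) − (-2)(7) = 46
A_5→A_1: (-2)(3.5) − (-6)(4) = 17
Σ = 128
Signed area = Σ/2 = 64 (positive ⇒ counter-clockwise traversal).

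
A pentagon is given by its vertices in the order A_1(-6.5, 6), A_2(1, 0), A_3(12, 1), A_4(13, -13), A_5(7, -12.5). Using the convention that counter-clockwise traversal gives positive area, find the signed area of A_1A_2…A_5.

Apply the surveyor's formula: 2A = Σ (x_i·y_{i+1} − x_{i+1}·y_i), indices taken mod 5.
A_1→A_2: (-6.5)(0) − (1)(6) = -6
A_2→A_3: (1)(1) − (12)(0) = 1
A_3→A_4: (12)(-13) − (13)(1) = -169
A_4→A_5: (13)(-12.5) − (7)(-13) = -71.5
A_5→A_1: (7)(6) − (-6.5)(-12.5) = -39.25
Σ = -284.75
Signed area = Σ/2 = -142.375 (negative ⇒ clockwise traversal).

-142.375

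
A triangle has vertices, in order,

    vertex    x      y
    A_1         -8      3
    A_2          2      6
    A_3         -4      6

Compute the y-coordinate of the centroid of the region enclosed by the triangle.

5

Apply the shoelace formula. First the cross-terms c_i = x_i·y_{i+1} − x_{i+1}·y_i:
  -54, 36, 36  ⇒  2A = 18, A = 9.
Then Σ (y_i + y_{i+1})·c_i = 270, so ȳ = 270 / (6·9) = 5.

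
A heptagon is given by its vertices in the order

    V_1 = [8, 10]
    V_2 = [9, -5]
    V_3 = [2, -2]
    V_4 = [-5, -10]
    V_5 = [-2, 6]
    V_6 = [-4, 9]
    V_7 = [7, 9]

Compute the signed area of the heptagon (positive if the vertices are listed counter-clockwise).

-156.5

Apply the surveyor's formula: 2A = Σ (x_i·y_{i+1} − x_{i+1}·y_i), indices taken mod 7.
Σ = (-130) + (-8) + (-30) + (-50) + (6) + (-99) + (-2) = -313
Signed area = Σ/2 = -156.5 (negative ⇒ clockwise traversal).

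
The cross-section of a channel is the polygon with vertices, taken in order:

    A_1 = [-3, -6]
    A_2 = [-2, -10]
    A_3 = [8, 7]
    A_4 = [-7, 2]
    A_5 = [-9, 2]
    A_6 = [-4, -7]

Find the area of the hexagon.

113.5

Σ = (18) + (66) + (65) + (4) + (71) + (3) = 227
Area = |Σ|/2 = 113.5.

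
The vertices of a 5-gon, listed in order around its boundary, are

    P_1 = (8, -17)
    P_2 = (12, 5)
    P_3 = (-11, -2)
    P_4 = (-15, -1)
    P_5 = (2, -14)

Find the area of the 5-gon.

Apply Gauss's area formula: 2A = Σ (x_i·y_{i+1} − x_{i+1}·y_i), indices taken mod 5.
Σ = (244) + (31) + (-19) + (212) + (78) = 546
Area = |Σ|/2 = 273.

273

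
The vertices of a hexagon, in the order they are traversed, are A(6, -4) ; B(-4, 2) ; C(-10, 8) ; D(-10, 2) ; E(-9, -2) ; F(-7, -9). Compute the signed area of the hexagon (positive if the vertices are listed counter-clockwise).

115.5

Apply the shoelace formula: 2A = Σ (x_i·y_{i+1} − x_{i+1}·y_i), indices taken mod 6.
Σ = (-4) + (-12) + (60) + (38) + (67) + (82) = 231
Signed area = Σ/2 = 115.5 (positive ⇒ counter-clockwise traversal).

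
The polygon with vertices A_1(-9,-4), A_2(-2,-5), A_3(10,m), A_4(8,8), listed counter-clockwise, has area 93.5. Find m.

Write out the shoelace sum; only the two edges meeting at A_3 involve m:
2·Area = [((-2)·m − 10·(-5)) + (10·8 − 8·m)] + 77
       = -10·m + 207 = 187
⇒ m = 2.

2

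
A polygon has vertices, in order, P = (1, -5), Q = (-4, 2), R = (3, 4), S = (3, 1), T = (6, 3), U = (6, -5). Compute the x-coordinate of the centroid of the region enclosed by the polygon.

234/119

Apply Gauss's area formula. First the cross-terms c_i = x_i·y_{i+1} − x_{i+1}·y_i:
  -18, -22, -9, 3, -48, -25  ⇒  2A = -119, A = -59.5.
Then Σ (x_i + x_{i+1})·c_i = -702, so x̄ = -702 / (6·(-59.5)) = 234/119.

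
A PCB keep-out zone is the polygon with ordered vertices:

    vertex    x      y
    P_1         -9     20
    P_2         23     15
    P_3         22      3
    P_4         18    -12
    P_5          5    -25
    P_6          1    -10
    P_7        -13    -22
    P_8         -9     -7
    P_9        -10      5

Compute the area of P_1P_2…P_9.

Σ = (-595) + (-261) + (-318) + (-390) + (-25) + (-152) + (-107) + (-115) + (-155) = -2118
Area = |Σ|/2 = 1059.

1059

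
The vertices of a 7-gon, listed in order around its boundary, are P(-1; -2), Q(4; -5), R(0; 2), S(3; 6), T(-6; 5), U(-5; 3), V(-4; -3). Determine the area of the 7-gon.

Apply the surveyor's formula: 2A = Σ (x_i·y_{i+1} − x_{i+1}·y_i), indices taken mod 7.
Σ = (13) + (8) + (-6) + (51) + (7) + (27) + (5) = 105
Area = |Σ|/2 = 52.5.

52.5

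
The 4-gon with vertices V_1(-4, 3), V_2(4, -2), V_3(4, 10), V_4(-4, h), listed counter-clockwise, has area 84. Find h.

12

Write out the shoelace sum; only the two edges meeting at V_4 involve h:
2·Area = [(4·h − (-4)·10) + ((-4)·3 − (-4)·h)] + 44
       = 8·h + 72 = 168
⇒ h = 12.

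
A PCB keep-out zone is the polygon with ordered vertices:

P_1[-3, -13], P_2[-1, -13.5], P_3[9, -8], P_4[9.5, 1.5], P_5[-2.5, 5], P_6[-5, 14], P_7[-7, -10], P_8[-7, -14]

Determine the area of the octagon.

Apply the surveyor's formula: 2A = Σ (x_i·y_{i+1} − x_{i+1}·y_i), indices taken mod 8.
P_1→P_2: (-3)(-13.5) − (-1)(-13) = 27.5
P_2→P_3: (-1)(-8) − (9)(-13.5) = 129.5
P_3→P_4: (9)(1.5) − (9.5)(-8) = 89.5
P_4→P_5: (9.5)(5) − (-2.5)(1.5) = 51.25
P_5→P_6: (-2.5)(14) − (-5)(5) = -10
P_6→P_7: (-5)(-10) − (-7)(14) = 148
P_7→P_8: (-7)(-14) − (-7)(-10) = 28
P_8→P_1: (-7)(-13) − (-3)(-14) = 49
Σ = 512.75
Area = |Σ|/2 = 256.375.

256.375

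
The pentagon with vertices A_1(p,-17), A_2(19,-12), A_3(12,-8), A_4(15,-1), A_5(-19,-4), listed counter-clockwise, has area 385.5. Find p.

Write out the shoelace sum; only the two edges meeting at A_1 involve p:
2·Area = [((-19)·(-17) − p·(-4)) + (p·(-12) − 19·(-17))] + 21
       = -8·p + 667 = 771
⇒ p = -13.

-13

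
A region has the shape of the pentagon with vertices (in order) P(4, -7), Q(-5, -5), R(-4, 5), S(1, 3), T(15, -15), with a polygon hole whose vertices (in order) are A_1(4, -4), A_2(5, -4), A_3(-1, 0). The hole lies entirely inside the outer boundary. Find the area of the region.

109

Outer boundary:
Apply the shoelace (surveyor's) formula: 2A = Σ (x_i·y_{i+1} − x_{i+1}·y_i), indices taken mod 5.
Σ = (-55) + (-45) + (-17) + (-60) + (-45) = -222
Area = |Σ|/2 = 111.
Hole:
Σ = (4) + (-4) + (4) = 4
Area = |Σ|/2 = 2.
Net area = 111 − 2 = 109.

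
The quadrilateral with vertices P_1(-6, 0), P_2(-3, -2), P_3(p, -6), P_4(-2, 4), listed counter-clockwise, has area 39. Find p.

6

The doubled signed area Σ (x_i y_{i+1} − x_{i+1} y_i) is linear in p.
With p=0 it equals 42; the coefficient of p is 6 (from the two edges through P_3).
So 6·p + 42 = 2·39 = 78 ⇒ p = 6.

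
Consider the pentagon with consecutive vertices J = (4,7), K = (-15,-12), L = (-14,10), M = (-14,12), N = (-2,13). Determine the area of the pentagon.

Apply the surveyor's formula: 2A = Σ (x_i·y_{i+1} − x_{i+1}·y_i), indices taken mod 5.
Cross-terms: 57, -318, -28, -158, -66  ⇒  Σ = -513
Area = |Σ|/2 = 256.5.

256.5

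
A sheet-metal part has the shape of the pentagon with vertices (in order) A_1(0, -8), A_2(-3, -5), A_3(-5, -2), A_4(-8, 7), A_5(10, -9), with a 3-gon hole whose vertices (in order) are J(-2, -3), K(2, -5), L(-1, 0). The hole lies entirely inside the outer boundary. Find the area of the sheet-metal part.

79

Outer boundary:
Cross-terms: -24, -19, -51, 2, -80  ⇒  Σ = -172
Area = |Σ|/2 = 86.
Hole:
Apply the shoelace (surveyor's) formula: 2A = Σ (x_i·y_{i+1} − x_{i+1}·y_i), indices taken mod 3.
Σ = (16) + (-5) + (3) = 14
Area = |Σ|/2 = 7.
Net area = 86 − 7 = 79.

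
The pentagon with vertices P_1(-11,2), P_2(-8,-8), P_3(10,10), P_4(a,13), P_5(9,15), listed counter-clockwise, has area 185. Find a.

14

The doubled signed area Σ (x_i y_{i+1} − x_{i+1} y_i) is linear in a.
With a=0 it equals 300; the coefficient of a is 5 (from the two edges through P_4).
So 5·a + 300 = 2·185 = 370 ⇒ a = 14.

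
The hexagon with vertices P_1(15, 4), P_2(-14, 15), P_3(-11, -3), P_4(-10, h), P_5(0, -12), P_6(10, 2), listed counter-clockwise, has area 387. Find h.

Write out the shoelace sum; only the two edges meeting at P_4 involve h:
2·Area = [((-11)·h − (-10)·(-3)) + ((-10)·(-12) − 0·h)] + 618
       = -11·h + 708 = 774
⇒ h = -6.

-6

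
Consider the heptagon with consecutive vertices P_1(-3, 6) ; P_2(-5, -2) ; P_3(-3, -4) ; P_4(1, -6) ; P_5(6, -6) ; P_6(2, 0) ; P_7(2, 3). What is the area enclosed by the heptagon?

P_1→P_2: (-3)(-2) − (-5)(6) = 36
P_2→P_3: (-5)(-4) − (-3)(-2) = 14
P_3→P_4: (-3)(-6) − (1)(-4) = 22
P_4→P_5: (1)(-6) − (6)(-6) = 30
P_5→P_6: (6)(0) − (2)(-6) = 12
P_6→P_7: (2)(3) − (2)(0) = 6
P_7→P_1: (2)(6) − (-3)(3) = 21
Σ = 141
Area = |Σ|/2 = 70.5.

70.5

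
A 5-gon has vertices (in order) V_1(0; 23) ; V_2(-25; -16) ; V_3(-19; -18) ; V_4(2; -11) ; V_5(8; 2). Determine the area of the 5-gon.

Apply the surveyor's formula: 2A = Σ (x_i·y_{i+1} − x_{i+1}·y_i), indices taken mod 5.
Σ = (575) + (146) + (245) + (92) + (184) = 1242
Area = |Σ|/2 = 621.

621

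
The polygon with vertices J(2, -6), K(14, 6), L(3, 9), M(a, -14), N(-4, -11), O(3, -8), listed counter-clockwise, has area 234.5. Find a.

-15

Write out the shoelace sum; only the two edges meeting at M involve a:
2·Area = [(3·(-14) − a·9) + (a·(-11) − (-4)·(-14))] + 267
       = -20·a + 169 = 469
⇒ a = -15.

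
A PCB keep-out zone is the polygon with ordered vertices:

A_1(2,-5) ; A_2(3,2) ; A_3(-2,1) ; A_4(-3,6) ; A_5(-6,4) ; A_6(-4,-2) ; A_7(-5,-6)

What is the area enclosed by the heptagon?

60

Apply Gauss's area formula: 2A = Σ (x_i·y_{i+1} − x_{i+1}·y_i), indices taken mod 7.
Cross-terms: 19, 7, -9, 24, 28, 14, 37  ⇒  Σ = 120
Area = |Σ|/2 = 60.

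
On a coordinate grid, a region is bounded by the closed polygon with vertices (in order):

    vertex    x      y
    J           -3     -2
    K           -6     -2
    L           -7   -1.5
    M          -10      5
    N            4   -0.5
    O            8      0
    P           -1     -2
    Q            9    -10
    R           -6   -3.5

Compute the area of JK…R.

75

Apply the shoelace formula: 2A = Σ (x_i·y_{i+1} − x_{i+1}·y_i), indices taken mod 9.
Cross-terms: -6, -5, -50, -15, 4, -16, 28, -91.5, 1.5  ⇒  Σ = -150
Area = |Σ|/2 = 75.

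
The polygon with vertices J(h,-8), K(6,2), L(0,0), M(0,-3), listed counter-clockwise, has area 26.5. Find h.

1

The doubled signed area Σ (x_i y_{i+1} − x_{i+1} y_i) is linear in h.
With h=0 it equals 48; the coefficient of h is 5 (from the two edges through J).
So 5·h + 48 = 2·26.5 = 53 ⇒ h = 1.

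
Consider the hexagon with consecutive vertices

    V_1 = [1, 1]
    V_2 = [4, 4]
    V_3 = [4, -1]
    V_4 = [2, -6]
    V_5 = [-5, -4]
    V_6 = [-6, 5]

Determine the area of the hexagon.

V_1→V_2: (1)(4) − (4)(1) = 0
V_2→V_3: (4)(-1) − (4)(4) = -20
V_3→V_4: (4)(-6) − (2)(-1) = -22
V_4→V_5: (2)(-4) − (-5)(-6) = -38
V_5→V_6: (-5)(5) − (-6)(-4) = -49
V_6→V_1: (-6)(1) − (1)(5) = -11
Σ = -140
Area = |Σ|/2 = 70.

70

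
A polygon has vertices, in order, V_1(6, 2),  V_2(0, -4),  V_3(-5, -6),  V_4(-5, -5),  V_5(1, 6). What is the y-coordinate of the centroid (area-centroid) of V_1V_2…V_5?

-1/54

Apply Gauss's area formula. First the cross-terms c_i = x_i·y_{i+1} − x_{i+1}·y_i:
  -24, -20, -5, -25, -34  ⇒  2A = -108, A = -54.
Then Σ (y_i + y_{i+1})·c_i = 6, so ȳ = 6 / (6·(-54)) = -1/54.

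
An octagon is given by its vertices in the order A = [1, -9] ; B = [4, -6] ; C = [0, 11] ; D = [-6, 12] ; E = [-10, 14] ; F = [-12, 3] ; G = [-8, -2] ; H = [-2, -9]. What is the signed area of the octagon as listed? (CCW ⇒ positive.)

228.5

Σ = (30) + (44) + (66) + (36) + (138) + (48) + (68) + (27) = 457
Signed area = Σ/2 = 228.5 (positive ⇒ counter-clockwise traversal).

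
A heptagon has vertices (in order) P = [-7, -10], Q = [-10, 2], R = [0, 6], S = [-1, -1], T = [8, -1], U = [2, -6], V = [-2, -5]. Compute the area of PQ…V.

Apply the shoelace (surveyor's) formula: 2A = Σ (x_i·y_{i+1} − x_{i+1}·y_i), indices taken mod 7.
Cross-terms: -114, -60, 6, 9, -46, -22, -15  ⇒  Σ = -242
Area = |Σ|/2 = 121.

121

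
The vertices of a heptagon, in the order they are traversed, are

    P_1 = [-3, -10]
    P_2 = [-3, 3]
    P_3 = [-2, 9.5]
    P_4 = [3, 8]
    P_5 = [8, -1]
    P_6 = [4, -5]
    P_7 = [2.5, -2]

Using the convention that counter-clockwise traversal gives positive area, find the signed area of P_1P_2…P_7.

Apply the surveyor's formula: 2A = Σ (x_i·y_{i+1} − x_{i+1}·y_i), indices taken mod 7.
Cross-terms: -39, -22.5, -44.5, -67, -36, 4.5, -31  ⇒  Σ = -235.5
Signed area = Σ/2 = -117.75 (negative ⇒ clockwise traversal).

-117.75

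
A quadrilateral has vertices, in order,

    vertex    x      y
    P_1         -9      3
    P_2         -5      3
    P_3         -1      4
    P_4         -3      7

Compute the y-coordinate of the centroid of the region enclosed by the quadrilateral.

202/45

Apply the shoelace formula. First the cross-terms c_i = x_i·y_{i+1} − x_{i+1}·y_i:
  -12, -17, 5, 54  ⇒  2A = 30, A = 15.
Then Σ (y_i + y_{i+1})·c_i = 404, so ȳ = 404 / (6·15) = 202/45.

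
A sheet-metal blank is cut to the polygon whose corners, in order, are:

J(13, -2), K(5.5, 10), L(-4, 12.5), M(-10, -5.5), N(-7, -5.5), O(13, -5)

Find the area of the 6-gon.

279.375

J→K: (13)(10) − (5.5)(-2) = 141
K→L: (5.5)(12.5) − (-4)(10) = 108.75
L→M: (-4)(-5.5) − (-10)(12.5) = 147
M→N: (-10)(-5.5) − (-7)(-5.5) = 16.5
N→O: (-7)(-5) − (13)(-5.5) = 106.5
O→J: (13)(-2) − (13)(-5) = 39
Σ = 558.75
Area = |Σ|/2 = 279.375.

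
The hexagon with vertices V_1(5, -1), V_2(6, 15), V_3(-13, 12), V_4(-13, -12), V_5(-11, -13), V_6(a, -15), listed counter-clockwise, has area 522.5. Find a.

9

The doubled signed area Σ (x_i y_{i+1} − x_{i+1} y_i) is linear in a.
With a=0 it equals 937; the coefficient of a is 12 (from the two edges through V_6).
So 12·a + 937 = 2·522.5 = 1045 ⇒ a = 9.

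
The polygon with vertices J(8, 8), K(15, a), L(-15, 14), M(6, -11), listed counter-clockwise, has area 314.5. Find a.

14

Write out the shoelace sum; only the two edges meeting at K involve a:
2·Area = [(8·a − 15·8) + (15·14 − (-15)·a)] + 217
       = 23·a + 307 = 629
⇒ a = 14.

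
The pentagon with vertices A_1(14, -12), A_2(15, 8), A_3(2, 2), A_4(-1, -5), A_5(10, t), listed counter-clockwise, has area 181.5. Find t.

Write out the shoelace sum; only the two edges meeting at A_5 involve t:
2·Area = [((-1)·t − 10·(-5)) + (10·(-12) − 14·t)] + 298
       = -15·t + 228 = 363
⇒ t = -9.

-9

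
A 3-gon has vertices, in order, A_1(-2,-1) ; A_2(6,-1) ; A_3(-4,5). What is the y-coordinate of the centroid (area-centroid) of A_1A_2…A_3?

Apply Gauss's area formula. First the cross-terms c_i = x_i·y_{i+1} − x_{i+1}·y_i:
  8, 26, 14  ⇒  2A = 48, A = 24.
Then Σ (y_i + y_{i+1})·c_i = 144, so ȳ = 144 / (6·24) = 1.

1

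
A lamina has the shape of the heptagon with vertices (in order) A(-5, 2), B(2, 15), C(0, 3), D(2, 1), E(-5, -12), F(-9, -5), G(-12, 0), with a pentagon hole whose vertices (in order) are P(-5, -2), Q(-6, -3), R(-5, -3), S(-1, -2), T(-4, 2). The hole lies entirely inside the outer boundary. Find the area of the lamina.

122

Outer boundary:
Apply Gauss's area formula: 2A = Σ (x_i·y_{i+1} − x_{i+1}·y_i), indices taken mod 7.
A→B: (-5)(15) − (2)(2) = -79
B→C: (2)(3) − (0)(15) = 6
C→D: (0)(1) − (2)(3) = -6
D→E: (2)(-12) − (-5)(1) = -19
E→F: (-5)(-5) − (-9)(-12) = -83
F→G: (-9)(0) − (-12)(-5) = -60
G→A: (-12)(2) − (-5)(0) = -24
Σ = -265
Area = |Σ|/2 = 132.5.
Hole:
Cross-terms: 3, 3, 7, -10, 18  ⇒  Σ = 21
Area = |Σ|/2 = 10.5.
Net area = 132.5 − 10.5 = 122.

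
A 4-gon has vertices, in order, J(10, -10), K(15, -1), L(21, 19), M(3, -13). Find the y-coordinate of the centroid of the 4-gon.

-13/27

Apply the shoelace formula. First the cross-terms c_i = x_i·y_{i+1} − x_{i+1}·y_i:
  140, 306, -330, 100  ⇒  2A = 216, A = 108.
Then Σ (y_i + y_{i+1})·c_i = -312, so ȳ = -312 / (6·108) = -13/27.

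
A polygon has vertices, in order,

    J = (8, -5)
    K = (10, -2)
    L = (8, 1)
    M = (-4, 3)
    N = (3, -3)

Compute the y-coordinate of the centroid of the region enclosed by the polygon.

-56/75

Apply the shoelace (surveyor's) formula. First the cross-terms c_i = x_i·y_{i+1} − x_{i+1}·y_i:
  34, 26, 28, 3, 9  ⇒  2A = 100, A = 50.
Then Σ (y_i + y_{i+1})·c_i = -224, so ȳ = -224 / (6·50) = -56/75.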